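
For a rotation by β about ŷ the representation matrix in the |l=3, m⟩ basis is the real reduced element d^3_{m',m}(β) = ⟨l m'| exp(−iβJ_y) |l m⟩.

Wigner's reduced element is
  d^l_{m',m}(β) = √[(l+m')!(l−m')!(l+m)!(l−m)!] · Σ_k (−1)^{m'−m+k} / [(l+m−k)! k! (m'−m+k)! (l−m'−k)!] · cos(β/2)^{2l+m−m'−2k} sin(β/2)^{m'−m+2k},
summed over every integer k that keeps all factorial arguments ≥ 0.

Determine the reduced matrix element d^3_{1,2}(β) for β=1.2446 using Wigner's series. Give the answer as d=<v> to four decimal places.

d^3_{1,2}(β=1.2446) via Wigner's sum:
c=cos(1.2446/2)=0.812540, s=sin(1.2446/2)=0.582906; N=√[24·2·120·1]=75.894664
k: max(0,(2)−(1))=1 … min(3+(2),3−(1))=2
  k=1: (−1)^0·75.8947/(24)·0.8125^5·0.5829^1 = +0.652863
  k=2: (−1)^1·75.8947/(12)·0.8125^3·0.5829^3 = -0.671984
d^3_{1,2}(1.2446) = +0.652863 -0.671984 = -0.019121

d=-0.0191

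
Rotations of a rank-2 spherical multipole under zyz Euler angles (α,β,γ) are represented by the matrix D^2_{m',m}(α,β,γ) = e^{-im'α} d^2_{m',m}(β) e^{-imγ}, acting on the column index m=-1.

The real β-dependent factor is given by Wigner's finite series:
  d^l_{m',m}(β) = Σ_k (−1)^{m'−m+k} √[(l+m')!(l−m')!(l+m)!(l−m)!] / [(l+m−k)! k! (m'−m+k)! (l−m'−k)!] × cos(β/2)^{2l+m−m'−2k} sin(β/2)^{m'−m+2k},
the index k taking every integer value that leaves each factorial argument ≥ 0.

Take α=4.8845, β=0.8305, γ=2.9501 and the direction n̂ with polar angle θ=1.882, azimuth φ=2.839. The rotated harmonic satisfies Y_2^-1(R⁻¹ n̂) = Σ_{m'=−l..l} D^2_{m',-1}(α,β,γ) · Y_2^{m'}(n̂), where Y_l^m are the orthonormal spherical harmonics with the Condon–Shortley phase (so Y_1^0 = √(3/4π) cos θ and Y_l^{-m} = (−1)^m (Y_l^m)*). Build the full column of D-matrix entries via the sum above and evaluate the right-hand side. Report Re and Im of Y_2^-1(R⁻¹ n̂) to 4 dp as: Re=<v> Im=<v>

Need the full column D^2_{m',-1} for m'=−2..2 at α=4.8845, β=0.8305, γ=2.9501.
cos(β/2)=0.915015, sin(β/2)=0.403419
d^2_{-2,-1}: single k=1 term ⇒ +0.618118;  D = +0.610923+0.094038i
d^2_{-1,-1}: k∈[0..1] ⇒ +0.700993 -0.408781 = +0.292213;  D = +0.005663+0.292158i
d^2_{0,-1}: k∈[0..1] ⇒ -0.757037 +0.147154 = -0.609883;  D = +0.598735-0.116076i
d^2_{1,-1}: k∈[0..1] ⇒ +0.408781 -0.026486 = +0.382294;  D = -0.135961-0.357300i
d^2_{2,-1}: single k=0 term ⇒ -0.120151;  D = -0.103318+0.061332i
Y_2^{m'}(θ=1.882,φ=2.839) and Σ D·Y over m':
  (+0.6109+0.0940i)·(+0.2879+0.1992i)  (+0.0057+0.2922i)·(+0.2150+0.0671i)  (+0.5987-0.1161i)·(-0.2267+0.0000i)  (-0.1360-0.3573i)·(-0.2150+0.0671i)  (-0.1033+0.0613i)·(+0.2879-0.1992i)
Y_2^-1(R⁻¹ n̂) = +0.038715+0.344149i

Re=0.0387 Im=0.3441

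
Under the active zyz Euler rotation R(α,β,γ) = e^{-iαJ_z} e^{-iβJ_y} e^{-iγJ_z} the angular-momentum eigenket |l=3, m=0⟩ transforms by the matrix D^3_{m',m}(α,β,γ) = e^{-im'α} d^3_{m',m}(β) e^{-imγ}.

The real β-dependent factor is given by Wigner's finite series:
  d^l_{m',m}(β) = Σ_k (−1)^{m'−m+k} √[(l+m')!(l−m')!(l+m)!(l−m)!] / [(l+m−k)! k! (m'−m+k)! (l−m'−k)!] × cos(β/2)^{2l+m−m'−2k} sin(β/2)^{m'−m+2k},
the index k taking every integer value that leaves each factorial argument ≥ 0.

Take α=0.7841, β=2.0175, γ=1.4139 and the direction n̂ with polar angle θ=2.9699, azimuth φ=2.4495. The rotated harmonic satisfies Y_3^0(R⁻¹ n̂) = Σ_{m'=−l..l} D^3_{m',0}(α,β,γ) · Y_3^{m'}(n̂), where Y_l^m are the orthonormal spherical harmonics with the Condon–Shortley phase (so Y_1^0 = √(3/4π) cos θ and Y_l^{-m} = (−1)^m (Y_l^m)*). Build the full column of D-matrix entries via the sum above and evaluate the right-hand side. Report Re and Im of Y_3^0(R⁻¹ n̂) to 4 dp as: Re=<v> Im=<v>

Re=-0.3306 Im=0.0000

Need the full column D^3_{m',0} for m'=−3..3 at α=0.7841, β=2.0175, γ=1.4139.
cos(β/2)=0.532919, sin(β/2)=0.846166
d^3_{-3,0}: single k=3 term ⇒ +0.410077;  D = -0.288837+0.291095i
d^3_{-2,0}: k∈[2..3] ⇒ +0.316313 -0.797454 = -0.481142;  D = -0.001249-0.481140i
d^3_{-1,0}: k∈[1..3] ⇒ +0.125995 -0.952933 +0.800812 = -0.026127;  D = -0.018498-0.018450i
d^3_{0,0}: k∈[0..3] ⇒ +0.022907 -0.519755 +1.310351 -0.367058 = +0.446446;  D = +0.446446+0.000000i
d^3_{1,0}: k∈[0..2] ⇒ -0.125995 +0.952933 -0.800812 = +0.026127;  D = +0.018498-0.018450i
d^3_{2,0}: k∈[0..1] ⇒ +0.316313 -0.797454 = -0.481142;  D = -0.001249+0.481140i
d^3_{3,0}: single k=0 term ⇒ -0.410077;  D = +0.288837+0.291095i
Y_3^{m'}(θ=2.9699,φ=2.4495) and Σ D·Y over m':
  (-0.2888+0.2911i)·(+0.0010-0.0018i)  (-0.0012-0.4811i)·(-0.0055-0.0289i)  (-0.0185-0.0185i)·(-0.1638-0.1358i)  (+0.4464+0.0000i)·(-0.6817+0.0000i)  (+0.0185-0.0185i)·(+0.1638-0.1358i)  (-0.0012+0.4811i)·(-0.0055+0.0289i)  (+0.2888+0.2911i)·(-0.0010-0.0018i)
Y_3^0(R⁻¹ n̂) = -0.330600-0.000000i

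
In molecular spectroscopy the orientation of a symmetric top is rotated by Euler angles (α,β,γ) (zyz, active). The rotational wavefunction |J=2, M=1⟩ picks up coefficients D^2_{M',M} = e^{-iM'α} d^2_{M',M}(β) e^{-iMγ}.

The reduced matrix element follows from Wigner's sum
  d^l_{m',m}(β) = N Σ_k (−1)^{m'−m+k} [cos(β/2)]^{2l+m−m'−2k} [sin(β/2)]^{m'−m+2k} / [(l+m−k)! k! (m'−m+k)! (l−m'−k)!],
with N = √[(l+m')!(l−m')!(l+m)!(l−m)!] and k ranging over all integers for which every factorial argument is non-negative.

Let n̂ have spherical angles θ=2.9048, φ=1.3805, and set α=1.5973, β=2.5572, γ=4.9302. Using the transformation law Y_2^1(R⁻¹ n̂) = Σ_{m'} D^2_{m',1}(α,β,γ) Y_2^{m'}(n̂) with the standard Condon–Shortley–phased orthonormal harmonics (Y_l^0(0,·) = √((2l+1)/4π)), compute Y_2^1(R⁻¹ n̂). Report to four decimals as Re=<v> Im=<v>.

Need the full column D^2_{m',1} for m'=−2..2 at α=1.5973, β=2.5572, γ=4.9302.
cos(β/2)=0.288056, sin(β/2)=0.957614
d^2_{-2,1}: single k=3 term ⇒ +0.505915;  D = -0.083000-0.499061i
d^2_{-1,1}: k∈[2..3] ⇒ +0.228274 -0.840932 = -0.612659;  D = +0.601482-0.116492i
d^2_{0,1}: k∈[1..2] ⇒ +0.056066 -0.619617 = -0.563552;  D = -0.121780-0.550237i
d^2_{1,1}: k∈[0..1] ⇒ +0.006885 -0.228274 = -0.221389;  D = -0.214814+0.053552i
d^2_{2,1}: single k=0 term ⇒ -0.045777;  D = +0.012246+0.044109i
Y_2^{m'}(θ=2.9048,φ=1.3805) and Σ D·Y over m':
  (-0.0830-0.4991i)·(-0.0197-0.0079i)  (+0.6015-0.1165i)·(-0.0333+0.1730i)  (-0.1218-0.5502i)·(+0.5787+0.0000i)  (-0.2148+0.0536i)·(+0.0333+0.1730i)  (+0.0122+0.0441i)·(-0.0197+0.0079i)
Y_2^1(R⁻¹ n̂) = -0.089681-0.236142i

Re=-0.0897 Im=-0.2361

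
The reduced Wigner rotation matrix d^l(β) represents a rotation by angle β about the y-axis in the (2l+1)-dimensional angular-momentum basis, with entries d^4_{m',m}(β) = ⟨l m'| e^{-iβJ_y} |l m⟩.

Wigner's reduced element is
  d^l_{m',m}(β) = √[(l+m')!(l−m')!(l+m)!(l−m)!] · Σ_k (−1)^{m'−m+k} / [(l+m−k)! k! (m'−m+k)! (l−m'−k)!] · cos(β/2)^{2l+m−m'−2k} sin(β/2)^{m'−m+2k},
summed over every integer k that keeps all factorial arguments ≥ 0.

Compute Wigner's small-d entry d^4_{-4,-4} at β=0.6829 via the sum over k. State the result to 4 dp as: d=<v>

d=0.6214

d^4_{-4,-4}(β=0.6829) via Wigner's sum:
c=cos(0.6829/2)=0.942270, s=sin(0.6829/2)=0.334854; N=√[1·40320·1·40320]=40320.000000
k: max(0,(-4)−(-4))=0 … min(4+(-4),4−(-4))=0
  k=0: (−1)^0·40320.0000/(40320)·0.9423^8·0.3349^0 = +0.621446
d^4_{-4,-4}(0.6829) = +0.621446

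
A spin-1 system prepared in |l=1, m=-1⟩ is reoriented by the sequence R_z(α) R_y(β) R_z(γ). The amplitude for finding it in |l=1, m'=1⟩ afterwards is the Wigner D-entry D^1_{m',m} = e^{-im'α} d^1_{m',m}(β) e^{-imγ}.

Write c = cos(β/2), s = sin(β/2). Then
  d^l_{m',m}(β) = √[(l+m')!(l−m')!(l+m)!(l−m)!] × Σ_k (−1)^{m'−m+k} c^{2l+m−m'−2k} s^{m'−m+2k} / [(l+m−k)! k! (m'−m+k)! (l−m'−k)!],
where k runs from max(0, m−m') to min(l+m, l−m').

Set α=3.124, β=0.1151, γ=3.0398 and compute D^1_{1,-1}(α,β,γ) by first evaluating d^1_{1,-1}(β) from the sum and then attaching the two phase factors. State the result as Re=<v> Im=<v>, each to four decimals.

Re=0.0033 Im=-0.0003

Split into d^1_{1,-1}(β=0.1151) × two z-phases.
c=cos(0.1151/2)=0.998344, s=sin(0.1151/2)=0.057518; N=√[2·1·1·2]=2.000000
Admissible k: 0..0 (factorial args all ≥0)
  k=0: (−1)^2·2.0000/(2)·0.9983^0·0.0575^2 = +0.003308
d^1_{1,-1}(0.1151) = +0.003308
Attach z-rotation phases: D = e^{-i(1)(3.124)}·(+0.003308)·e^{-i(-1)(3.0398)} = +0.003297-0.000278i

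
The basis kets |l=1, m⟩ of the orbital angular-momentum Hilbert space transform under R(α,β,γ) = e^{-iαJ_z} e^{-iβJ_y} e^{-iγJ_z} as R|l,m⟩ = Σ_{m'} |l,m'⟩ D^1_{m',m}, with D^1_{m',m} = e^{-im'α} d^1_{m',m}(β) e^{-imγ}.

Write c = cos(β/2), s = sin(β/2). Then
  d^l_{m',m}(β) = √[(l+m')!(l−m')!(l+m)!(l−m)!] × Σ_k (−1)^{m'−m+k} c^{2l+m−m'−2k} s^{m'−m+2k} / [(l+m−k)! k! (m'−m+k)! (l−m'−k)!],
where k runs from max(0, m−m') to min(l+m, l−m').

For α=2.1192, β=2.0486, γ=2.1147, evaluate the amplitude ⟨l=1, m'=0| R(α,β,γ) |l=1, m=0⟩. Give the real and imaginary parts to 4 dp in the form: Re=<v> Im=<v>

First d^1_{0,0}(β=2.0486), then the phase factors e^{-i(0)α} and e^{-i(0)γ}:
c=cos(2.0486/2)=0.519697, s=sin(2.0486/2)=0.854351; N=√[1·1·1·1]=1.000000
Admissible k: 0..1 (factorial args all ≥0)
  k=0: (−1)^0·1.0000/(1)·0.5197^2·0.8544^0 = +0.270085
  k=1: (−1)^1·1.0000/(1)·0.5197^0·0.8544^2 = -0.729915
d^1_{0,0}(2.0486) = +0.270085 -0.729915 = -0.459830
Phases: e^{-i·(0)·2.1192}=+1.000000+0.000000i, e^{-i·(0)·2.1147}=+1.000000+0.000000i ⇒ D=-0.459830+0.000000i

Re=-0.4598 Im=0.0000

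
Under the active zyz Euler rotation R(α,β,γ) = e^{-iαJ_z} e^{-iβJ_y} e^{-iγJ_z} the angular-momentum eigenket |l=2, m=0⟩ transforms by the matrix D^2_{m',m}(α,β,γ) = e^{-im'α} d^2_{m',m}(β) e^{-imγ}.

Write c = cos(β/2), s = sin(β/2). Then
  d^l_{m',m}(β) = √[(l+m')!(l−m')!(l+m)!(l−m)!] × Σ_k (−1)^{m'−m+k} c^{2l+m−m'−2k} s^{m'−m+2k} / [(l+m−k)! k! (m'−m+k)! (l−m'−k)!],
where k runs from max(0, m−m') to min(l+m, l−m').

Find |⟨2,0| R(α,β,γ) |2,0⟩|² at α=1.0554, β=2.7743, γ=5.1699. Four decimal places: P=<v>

P=0.6506

D^2_{0,0}(1.0554,2.7743,5.1699) = e^{-i·0·1.0554}·d^2_{0,0}(2.7743)·e^{-i·0·5.1699}. Compute d first:
Half-angle: c=0.182616, s=0.983184. N=√(2·2·2·2)=4.000000
Admissible k: 0..2 (factorial args all ≥0)
  k=0: (−1)^0·4.0000/(4)·0.1826^4·0.9832^0 = +0.001112
  k=1: (−1)^1·4.0000/(1)·0.1826^2·0.9832^2 = -0.128946
  k=2: (−1)^2·4.0000/(4)·0.1826^0·0.9832^4 = +0.934415
d^2_{0,0}(2.7743) = +0.001112 -0.128946 +0.934415 = +0.806582
|D^2_{0,0}|² = |d^2_{0,0}(β)|² = (+0.806582)² = 0.650574 (the z-rotation phases have unit modulus)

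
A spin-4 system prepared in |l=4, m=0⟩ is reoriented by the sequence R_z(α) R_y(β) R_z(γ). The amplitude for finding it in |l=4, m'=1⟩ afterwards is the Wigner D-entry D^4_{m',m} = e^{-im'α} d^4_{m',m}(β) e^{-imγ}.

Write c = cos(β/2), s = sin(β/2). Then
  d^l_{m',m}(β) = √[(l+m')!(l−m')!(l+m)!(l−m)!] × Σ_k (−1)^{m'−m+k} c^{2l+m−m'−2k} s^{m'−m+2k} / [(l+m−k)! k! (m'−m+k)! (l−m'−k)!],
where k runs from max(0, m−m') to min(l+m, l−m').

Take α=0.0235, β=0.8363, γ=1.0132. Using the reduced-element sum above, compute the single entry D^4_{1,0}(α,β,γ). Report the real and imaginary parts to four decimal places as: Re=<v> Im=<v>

Split into d^4_{1,0}(β=0.8363) × two z-phases.
Half-angle: c=0.913842, s=0.406071. N=√(120·6·24·24)=643.987578
k∈{0,1,2,3} keeps every argument non-negative
  k=0: (−1)^1·643.9876/(144)·0.9138^7·0.4061^1 = -0.966526
  k=1: (−1)^2·643.9876/(24)·0.9138^5·0.4061^3 = +1.145053
  k=2: (−1)^3·643.9876/(24)·0.9138^3·0.4061^5 = -0.226093
  k=3: (−1)^4·643.9876/(144)·0.9138^1·0.4061^7 = +0.007440
d^4_{1,0}(0.8363) = -0.966526 +1.145053 -0.226093 +0.007440 = -0.040125
Phases: e^{-i·(1)·0.0235}=+0.999724-0.023498i, e^{-i·(0)·1.0132}=+1.000000+0.000000i ⇒ D=-0.040114+0.000943i

Re=-0.0401 Im=0.0009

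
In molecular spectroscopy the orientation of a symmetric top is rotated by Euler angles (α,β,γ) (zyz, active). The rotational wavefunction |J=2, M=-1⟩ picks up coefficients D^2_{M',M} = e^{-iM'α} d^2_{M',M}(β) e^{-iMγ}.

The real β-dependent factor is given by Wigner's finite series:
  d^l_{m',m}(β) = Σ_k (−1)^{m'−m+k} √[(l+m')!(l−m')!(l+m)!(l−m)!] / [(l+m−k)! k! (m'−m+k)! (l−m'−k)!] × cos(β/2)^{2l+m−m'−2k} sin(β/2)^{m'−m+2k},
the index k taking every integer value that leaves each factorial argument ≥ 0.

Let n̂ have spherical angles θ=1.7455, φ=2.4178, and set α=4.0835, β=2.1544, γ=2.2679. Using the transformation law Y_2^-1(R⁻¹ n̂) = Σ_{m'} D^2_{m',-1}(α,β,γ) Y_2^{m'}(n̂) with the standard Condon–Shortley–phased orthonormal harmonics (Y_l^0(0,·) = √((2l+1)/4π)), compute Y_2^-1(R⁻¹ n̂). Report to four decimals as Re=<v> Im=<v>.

Re=-0.0121 Im=-0.0066

Need the full column D^2_{m',-1} for m'=−2..2 at α=4.0835, β=2.1544, γ=2.2679.
cos(β/2)=0.473796, sin(β/2)=0.880635
d^2_{-2,-1}: single k=1 term ⇒ +0.187327;  D = -0.099612-0.158646i
d^2_{-1,-1}: k∈[0..1] ⇒ +0.050392 -0.522271 = -0.471878;  D = -0.470781-0.032164i
d^2_{0,-1}: k∈[0..1] ⇒ -0.229428 +0.792600 = +0.563173;  D = -0.361557+0.431787i
d^2_{1,-1}: k∈[0..1] ⇒ +0.522271 -0.601427 = -0.079157;  D = +0.019185+0.076797i
d^2_{2,-1}: single k=0 term ⇒ -0.647156;  D = -0.600005-0.242496i
Y_2^{m'}(θ=1.7455,φ=2.4178) and Σ D·Y over m':
  (-0.0996-0.1586i)·(+0.0460+0.3718i)  (-0.4708-0.0322i)·(+0.0991+0.0876i)  (-0.3616+0.4318i)·(-0.2868+0.0000i)  (+0.0192+0.0768i)·(-0.0991+0.0876i)  (-0.6000-0.2425i)·(+0.0460-0.3718i)
Y_2^-1(R⁻¹ n̂) = -0.012142-0.006623i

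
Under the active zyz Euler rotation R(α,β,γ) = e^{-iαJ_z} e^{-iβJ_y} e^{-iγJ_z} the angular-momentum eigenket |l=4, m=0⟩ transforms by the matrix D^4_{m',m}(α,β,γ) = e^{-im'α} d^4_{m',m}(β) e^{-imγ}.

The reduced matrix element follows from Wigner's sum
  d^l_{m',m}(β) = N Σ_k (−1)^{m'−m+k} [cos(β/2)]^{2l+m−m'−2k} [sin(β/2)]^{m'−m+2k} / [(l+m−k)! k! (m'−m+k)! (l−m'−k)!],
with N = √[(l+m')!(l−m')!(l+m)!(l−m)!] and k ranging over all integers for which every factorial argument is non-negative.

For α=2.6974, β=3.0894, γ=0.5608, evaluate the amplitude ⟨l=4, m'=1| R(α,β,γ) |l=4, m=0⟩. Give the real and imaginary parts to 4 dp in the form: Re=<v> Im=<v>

Split into d^4_{1,0}(β=3.0894) × two z-phases.
With c≡cos(β/2)=0.026093 and s≡sin(β/2)=0.999660, N=[120·6·24·24]^{1/2}=643.987578
k: max(0,(0)−(1))=0 … min(4+(0),4−(1))=3
  k=0: (−1)^1·643.9876/(144)·0.0261^7·0.9997^1 = -0.000000
  k=1: (−1)^2·643.9876/(24)·0.0261^5·0.9997^3 = +0.000000
  k=2: (−1)^3·643.9876/(24)·0.0261^3·0.9997^5 = -0.000476
  k=3: (−1)^4·643.9876/(144)·0.0261^1·0.9997^7 = +0.116415
d^4_{1,0}(3.0894) = -0.000000 +0.000000 -0.000476 +0.116415 = +0.115940
D = (-0.902958-0.429729i)·(+0.115940)·(+1.000000+0.000000i) = -0.104689-0.049823i

Re=-0.1047 Im=-0.0498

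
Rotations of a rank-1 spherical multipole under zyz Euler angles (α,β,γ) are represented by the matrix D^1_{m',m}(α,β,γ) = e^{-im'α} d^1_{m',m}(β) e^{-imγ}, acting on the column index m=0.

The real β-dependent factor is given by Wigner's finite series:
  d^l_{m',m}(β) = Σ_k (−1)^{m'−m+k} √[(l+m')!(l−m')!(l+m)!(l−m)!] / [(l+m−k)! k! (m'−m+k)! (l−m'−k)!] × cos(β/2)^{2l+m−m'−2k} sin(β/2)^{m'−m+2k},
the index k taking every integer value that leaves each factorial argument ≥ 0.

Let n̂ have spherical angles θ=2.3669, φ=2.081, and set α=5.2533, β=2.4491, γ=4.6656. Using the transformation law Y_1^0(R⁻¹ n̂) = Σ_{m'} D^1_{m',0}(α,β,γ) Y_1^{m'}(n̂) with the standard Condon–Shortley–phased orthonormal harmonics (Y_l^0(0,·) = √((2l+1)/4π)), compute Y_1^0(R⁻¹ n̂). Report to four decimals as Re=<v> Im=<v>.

Need the full column D^1_{m',0} for m'=−1..1 at α=5.2533, β=2.4491, γ=4.6656.
cos(β/2)=0.339369, sin(β/2)=0.940653
d^1_{-1,0}: single k=1 term ⇒ +0.451458;  D = +0.232463-0.387008i
d^1_{0,0}: k∈[0..1] ⇒ +0.115172 -0.884828 = -0.769657;  D = -0.769657+0.000000i
d^1_{1,0}: single k=0 term ⇒ -0.451458;  D = -0.232463-0.387008i
Y_1^{m'}(θ=2.3669,φ=2.081) and Σ D·Y over m':
  (+0.2325-0.3870i)·(-0.1180-0.2109i)  (-0.7697+0.0000i)·(-0.3492+0.0000i)  (-0.2325-0.3870i)·(+0.1180-0.2109i)
Y_1^0(R⁻¹ n̂) = +0.050637+0.000000i

Re=0.0506 Im=0.0000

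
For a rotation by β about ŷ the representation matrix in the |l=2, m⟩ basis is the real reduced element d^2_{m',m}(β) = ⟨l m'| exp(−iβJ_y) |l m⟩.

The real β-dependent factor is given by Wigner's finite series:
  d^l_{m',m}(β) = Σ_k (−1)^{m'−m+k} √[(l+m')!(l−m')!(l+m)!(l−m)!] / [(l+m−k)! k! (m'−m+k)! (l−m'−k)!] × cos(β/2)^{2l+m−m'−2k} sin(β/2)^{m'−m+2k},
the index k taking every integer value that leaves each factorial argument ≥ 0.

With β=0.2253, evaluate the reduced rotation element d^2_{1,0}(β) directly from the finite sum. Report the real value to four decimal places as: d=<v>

d=-0.2667

d^2_{1,0}(β=0.2253) via Wigner's sum:
Half-angle: c=0.993662, s=0.112412. N=√(6·1·2·2)=4.898979
k: max(0,(0)−(1))=0 … min(2+(0),2−(1))=1
  k=0: (−1)^1·4.8990/(2)·0.9937^3·0.1124^1 = -0.270149
  k=1: (−1)^2·4.8990/(2)·0.9937^1·0.1124^3 = +0.003457
d^2_{1,0}(0.2253) = -0.270149 +0.003457 = -0.266692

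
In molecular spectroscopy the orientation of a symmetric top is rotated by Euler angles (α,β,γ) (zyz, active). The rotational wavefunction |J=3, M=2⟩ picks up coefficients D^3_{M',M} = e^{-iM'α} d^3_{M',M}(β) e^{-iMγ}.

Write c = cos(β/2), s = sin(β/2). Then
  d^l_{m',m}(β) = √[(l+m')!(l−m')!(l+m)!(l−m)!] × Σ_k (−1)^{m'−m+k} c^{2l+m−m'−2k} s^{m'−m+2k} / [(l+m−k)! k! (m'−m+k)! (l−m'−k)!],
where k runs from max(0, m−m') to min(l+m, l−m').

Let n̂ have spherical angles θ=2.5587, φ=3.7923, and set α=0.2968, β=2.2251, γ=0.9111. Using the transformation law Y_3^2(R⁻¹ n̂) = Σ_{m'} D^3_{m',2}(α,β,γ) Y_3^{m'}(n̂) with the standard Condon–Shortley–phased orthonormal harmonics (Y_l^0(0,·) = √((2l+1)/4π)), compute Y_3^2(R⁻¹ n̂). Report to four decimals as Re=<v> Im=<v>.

Re=-0.0593 Im=-0.0801

Need the full column D^3_{m',2} for m'=−3..3 at α=0.2968, β=2.2251, γ=0.9111.
cos(β/2)=0.442376, sin(β/2)=0.896830
d^3_{-3,2}: single k=5 term ⇒ +0.628662;  D = +0.374928-0.504623i
d^3_{-2,2}: k∈[4..5] ⇒ +0.632984 -0.520307 = +0.112677;  D = +0.037810-0.106144i
d^3_{-1,2}: k∈[3..4] ⇒ +0.394943 -0.811599 = -0.416656;  D = -0.018908+0.416226i
d^3_{0,2}: k∈[2..3] ⇒ +0.168712 -0.693400 = -0.524687;  D = +0.130523+0.508193i
d^3_{1,2}: k∈[1..2] ⇒ +0.048047 -0.394943 = -0.346896;  D = +0.180787+0.296063i
d^3_{2,2}: k∈[0..1] ⇒ +0.007495 -0.154013 = -0.146518;  D = +0.109592+0.097248i
d^3_{3,2}: single k=0 term ⇒ -0.037217;  D = +0.033845+0.015481i
Y_3^{m'}(θ=2.5587,φ=3.7923) and Σ D·Y over m':
  (+0.3749-0.5046i)·(+0.0259+0.0646i)  (+0.0378-0.1061i)·(-0.0688+0.2492i)  (-0.0189+0.4162i)·(-0.3517+0.2678i)  (+0.1305+0.5082i)·(-0.1511+0.0000i)  (+0.1808+0.2961i)·(+0.3517+0.2678i)  (+0.1096+0.0972i)·(-0.0688-0.2492i)  (+0.0338+0.0155i)·(-0.0259+0.0646i)
Y_3^2(R⁻¹ n̂) = -0.059260-0.080062i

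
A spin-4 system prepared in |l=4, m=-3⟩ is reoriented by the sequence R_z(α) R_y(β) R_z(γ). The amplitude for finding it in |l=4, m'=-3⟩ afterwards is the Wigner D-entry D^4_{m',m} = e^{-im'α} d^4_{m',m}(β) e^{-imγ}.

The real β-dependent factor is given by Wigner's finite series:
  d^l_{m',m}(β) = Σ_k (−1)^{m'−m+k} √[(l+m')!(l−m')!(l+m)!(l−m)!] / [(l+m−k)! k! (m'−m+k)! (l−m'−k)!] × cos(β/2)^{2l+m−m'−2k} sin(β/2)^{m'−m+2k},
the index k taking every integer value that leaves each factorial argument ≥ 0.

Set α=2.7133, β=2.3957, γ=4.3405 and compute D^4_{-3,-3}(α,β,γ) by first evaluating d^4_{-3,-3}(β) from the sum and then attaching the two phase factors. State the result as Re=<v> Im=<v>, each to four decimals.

First d^4_{-3,-3}(β=2.3957), then the phase factors e^{-i(-3)α} and e^{-i(-3)γ}:
Half-angle: c=0.364361, s=0.931258. N=√(1·5040·1·5040)=5040.000000
The bounds max(0,m−m')=0 and min(l+m,l−m')=1 give 2 terms
  k=0: (−1)^0·5040.0000/(5040)·0.3644^8·0.9313^0 = +0.000311
  k=1: (−1)^1·5040.0000/(720)·0.3644^6·0.9313^2 = -0.014205
d^4_{-3,-3}(2.3957) = +0.000311 -0.014205 = -0.013894
Phases: e^{-i·(-3)·2.7133}=-0.282039+0.959403i, e^{-i·(-3)·4.3405}=+0.898204+0.439579i ⇒ D=+0.009379-0.010250i

Re=0.0094 Im=-0.0103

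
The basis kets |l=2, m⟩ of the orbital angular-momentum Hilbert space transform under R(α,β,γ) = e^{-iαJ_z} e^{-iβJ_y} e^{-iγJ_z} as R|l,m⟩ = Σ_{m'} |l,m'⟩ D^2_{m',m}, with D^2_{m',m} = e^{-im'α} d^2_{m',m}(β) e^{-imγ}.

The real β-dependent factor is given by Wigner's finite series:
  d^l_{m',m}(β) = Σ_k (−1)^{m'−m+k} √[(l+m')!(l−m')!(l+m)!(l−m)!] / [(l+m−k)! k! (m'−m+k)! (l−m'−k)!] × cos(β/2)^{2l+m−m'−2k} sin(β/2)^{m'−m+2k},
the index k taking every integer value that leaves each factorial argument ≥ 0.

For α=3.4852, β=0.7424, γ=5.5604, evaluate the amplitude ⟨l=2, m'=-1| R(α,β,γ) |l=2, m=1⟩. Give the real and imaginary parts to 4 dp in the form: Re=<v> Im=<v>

Split into d^2_{-1,1}(β=0.7424) × two z-phases.
With c≡cos(β/2)=0.931893 and s≡sin(β/2)=0.362734, N=[1·6·6·1]^{1/2}=6.000000
The bounds max(0,m−m')=2 and min(l+m,l−m')=3 give 2 terms
  k=2: (−1)^0·6.0000/(2)·0.9319^2·0.3627^2 = +0.342791
  k=3: (−1)^1·6.0000/(6)·0.9319^0·0.3627^4 = -0.017312
d^2_{-1,1}(0.7424) = +0.342791 -0.017312 = +0.325479
Attach z-rotation phases: D = e^{-i(-1)(3.4852)}·(+0.325479)·e^{-i(1)(5.5604)} = -0.157299-0.284945i

Re=-0.1573 Im=-0.2849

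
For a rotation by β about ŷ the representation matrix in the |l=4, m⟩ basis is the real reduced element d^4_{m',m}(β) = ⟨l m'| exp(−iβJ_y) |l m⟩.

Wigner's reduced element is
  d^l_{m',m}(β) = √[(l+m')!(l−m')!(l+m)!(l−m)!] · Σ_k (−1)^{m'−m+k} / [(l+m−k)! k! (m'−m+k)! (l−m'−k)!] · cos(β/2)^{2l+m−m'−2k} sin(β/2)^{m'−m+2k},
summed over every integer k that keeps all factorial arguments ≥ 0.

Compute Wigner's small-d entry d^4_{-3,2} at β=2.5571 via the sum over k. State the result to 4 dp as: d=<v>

d^4_{-3,2}(β=2.5571) via Wigner's sum:
With c≡cos(β/2)=0.288104 and s≡sin(β/2)=0.957599, N=[1·5040·720·2]^{1/2}=2693.993318
Admissible k: 5..6 (factorial args all ≥0)
  k=5: (−1)^0·2693.9933/(240)·0.2881^3·0.9576^5 = +0.216148
  k=6: (−1)^1·2693.9933/(720)·0.2881^1·0.9576^7 = -0.795975
d^4_{-3,2}(2.5571) = +0.216148 -0.795975 = -0.579827

d=-0.5798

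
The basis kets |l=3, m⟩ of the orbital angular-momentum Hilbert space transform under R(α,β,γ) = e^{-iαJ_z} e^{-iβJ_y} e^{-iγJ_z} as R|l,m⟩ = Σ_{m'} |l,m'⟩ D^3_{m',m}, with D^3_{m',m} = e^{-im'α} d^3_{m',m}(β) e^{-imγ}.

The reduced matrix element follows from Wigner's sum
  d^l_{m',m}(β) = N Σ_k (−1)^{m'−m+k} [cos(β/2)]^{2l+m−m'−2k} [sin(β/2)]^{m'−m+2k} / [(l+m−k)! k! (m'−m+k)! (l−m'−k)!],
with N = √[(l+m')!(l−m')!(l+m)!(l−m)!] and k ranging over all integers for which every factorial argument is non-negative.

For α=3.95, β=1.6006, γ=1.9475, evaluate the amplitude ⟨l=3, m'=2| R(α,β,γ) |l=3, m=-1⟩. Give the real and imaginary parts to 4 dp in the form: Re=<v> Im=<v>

Re=-0.3504 Im=-0.1203

D^3_{2,-1}(3.95,1.6006,1.9475) = e^{-i·2·3.95}·d^3_{2,-1}(1.6006)·e^{-i·-1·1.9475}. Compute d first:
c=cos(1.6006/2)=0.696491, s=sin(1.6006/2)=0.717565; N=√[120·1·2·24]=75.894664
Admissible k: 0..1 (factorial args all ≥0)
  k=0: (−1)^3·75.8947/(12)·0.6965^3·0.7176^3 = -0.789517
  k=1: (−1)^4·75.8947/(24)·0.6965^1·0.7176^5 = +0.419008
d^3_{2,-1}(1.6006) = -0.789517 +0.419008 = -0.370509
Phases: e^{-i·(2)·3.95}=-0.046002-0.998941i, e^{-i·(-1)·1.9475}=-0.367857+0.929882i ⇒ D=-0.350435-0.120301i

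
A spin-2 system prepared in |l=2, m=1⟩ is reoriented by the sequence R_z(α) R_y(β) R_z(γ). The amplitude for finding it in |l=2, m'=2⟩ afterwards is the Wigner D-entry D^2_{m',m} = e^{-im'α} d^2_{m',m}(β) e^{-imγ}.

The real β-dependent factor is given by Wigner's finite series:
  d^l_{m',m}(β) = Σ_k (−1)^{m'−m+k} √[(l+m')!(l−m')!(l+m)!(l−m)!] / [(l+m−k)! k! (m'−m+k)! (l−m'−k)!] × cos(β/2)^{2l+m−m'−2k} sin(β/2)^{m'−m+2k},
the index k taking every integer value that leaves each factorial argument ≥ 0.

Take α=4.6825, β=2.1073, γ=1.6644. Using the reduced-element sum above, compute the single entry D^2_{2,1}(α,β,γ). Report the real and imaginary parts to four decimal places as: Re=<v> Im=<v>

Re=-0.0071 Im=-0.2100

Split into d^2_{2,1}(β=2.1073) × two z-phases.
Half-angle: c=0.494402, s=0.869234. N=√(24·1·6·1)=12.000000
k: max(0,(1)−(2))=0 … min(2+(1),2−(2))=0
  k=0: (−1)^1·12.0000/(6)·0.4944^3·0.8692^1 = -0.210090
d^2_{2,1}(2.1073) = -0.210090
D = (-0.998214-0.059742i)·(-0.210090)·(-0.093467-0.995622i) = -0.007105-0.209970i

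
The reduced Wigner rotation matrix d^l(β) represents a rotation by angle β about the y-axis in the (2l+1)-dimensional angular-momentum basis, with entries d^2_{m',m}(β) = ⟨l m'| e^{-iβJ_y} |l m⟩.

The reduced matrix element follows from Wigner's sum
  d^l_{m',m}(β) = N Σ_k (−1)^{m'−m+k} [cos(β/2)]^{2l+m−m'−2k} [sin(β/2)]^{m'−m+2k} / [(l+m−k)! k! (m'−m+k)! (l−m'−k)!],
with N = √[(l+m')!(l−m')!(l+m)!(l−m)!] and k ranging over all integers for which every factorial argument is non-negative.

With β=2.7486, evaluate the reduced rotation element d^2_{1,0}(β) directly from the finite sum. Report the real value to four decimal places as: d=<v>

d=0.4333

d^2_{1,0}(β=2.7486) via Wigner's sum:
With c≡cos(β/2)=0.195234 and s≡sin(β/2)=0.980757, N=[6·1·2·2]^{1/2}=4.898979
k: max(0,(0)−(1))=0 … min(2+(0),2−(1))=1
  k=0: (−1)^1·4.8990/(2)·0.1952^3·0.9808^1 = -0.017877
  k=1: (−1)^2·4.8990/(2)·0.1952^1·0.9808^3 = +0.451144
d^2_{1,0}(2.7486) = -0.017877 +0.451144 = +0.433267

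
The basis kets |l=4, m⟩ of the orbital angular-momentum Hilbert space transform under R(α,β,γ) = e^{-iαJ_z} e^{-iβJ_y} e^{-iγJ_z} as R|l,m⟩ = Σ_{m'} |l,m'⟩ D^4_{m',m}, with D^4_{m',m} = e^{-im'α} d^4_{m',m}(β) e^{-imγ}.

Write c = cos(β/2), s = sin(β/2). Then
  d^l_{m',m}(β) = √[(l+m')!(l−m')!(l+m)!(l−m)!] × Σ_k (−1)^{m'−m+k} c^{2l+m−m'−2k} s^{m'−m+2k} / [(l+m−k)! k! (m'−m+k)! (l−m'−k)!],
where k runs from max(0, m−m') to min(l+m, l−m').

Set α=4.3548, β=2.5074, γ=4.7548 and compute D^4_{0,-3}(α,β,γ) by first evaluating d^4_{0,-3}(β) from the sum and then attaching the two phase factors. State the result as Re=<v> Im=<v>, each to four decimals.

Re=-0.0314 Im=0.2458

First d^4_{0,-3}(β=2.5074), then the phase factors e^{-i(0)α} and e^{-i(-3)γ}:
With c≡cos(β/2)=0.311809 and s≡sin(β/2)=0.950145, N=[24·24·1·5040]^{1/2}=1703.830978
Admissible k: 0..1 (factorial args all ≥0)
  k=0: (−1)^3·1703.8310/(144)·0.3118^5·0.9501^3 = -0.029914
  k=1: (−1)^4·1703.8310/(144)·0.3118^3·0.9501^5 = +0.277766
d^4_{0,-3}(2.5074) = -0.029914 +0.277766 = +0.247852
D = (+1.000000+0.000000i)·(+0.247852)·(-0.126890+0.991917i) = -0.031450+0.245848i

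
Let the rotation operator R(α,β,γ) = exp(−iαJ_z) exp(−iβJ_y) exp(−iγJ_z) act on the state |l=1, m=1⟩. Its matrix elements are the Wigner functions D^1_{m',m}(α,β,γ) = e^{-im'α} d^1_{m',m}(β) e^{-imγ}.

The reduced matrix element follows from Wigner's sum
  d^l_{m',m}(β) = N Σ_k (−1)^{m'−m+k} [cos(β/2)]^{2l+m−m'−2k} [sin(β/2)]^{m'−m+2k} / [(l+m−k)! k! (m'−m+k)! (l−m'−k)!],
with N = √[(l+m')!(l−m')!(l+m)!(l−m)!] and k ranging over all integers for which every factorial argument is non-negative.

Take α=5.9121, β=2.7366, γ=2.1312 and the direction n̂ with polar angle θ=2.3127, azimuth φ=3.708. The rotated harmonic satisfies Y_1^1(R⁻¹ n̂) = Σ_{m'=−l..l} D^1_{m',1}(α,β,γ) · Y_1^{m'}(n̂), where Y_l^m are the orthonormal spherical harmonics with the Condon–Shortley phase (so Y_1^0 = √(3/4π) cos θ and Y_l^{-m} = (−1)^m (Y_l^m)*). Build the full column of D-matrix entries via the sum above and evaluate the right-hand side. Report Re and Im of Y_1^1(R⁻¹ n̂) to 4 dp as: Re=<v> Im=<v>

Re=0.2964 Im=0.0861

Need the full column D^1_{m',1} for m'=−1..1 at α=5.9121, β=2.7366, γ=2.1312.
cos(β/2)=0.201115, sin(β/2)=0.979568
d^1_{-1,1}: single k=2 term ⇒ +0.959553;  D = -0.770050-0.572507i
d^1_{0,1}: single k=1 term ⇒ +0.278609;  D = -0.148088-0.235993i
d^1_{1,1}: single k=0 term ⇒ +0.040447;  D = -0.007612-0.039725i
Y_1^{m'}(θ=2.3127,φ=3.708) and Σ D·Y over m':
  (-0.7700-0.5725i)·(-0.2149+0.1367i)  (-0.1481-0.2360i)·(-0.3301+0.0000i)  (-0.0076-0.0397i)·(+0.2149+0.1367i)
Y_1^1(R⁻¹ n̂) = +0.296426+0.086134i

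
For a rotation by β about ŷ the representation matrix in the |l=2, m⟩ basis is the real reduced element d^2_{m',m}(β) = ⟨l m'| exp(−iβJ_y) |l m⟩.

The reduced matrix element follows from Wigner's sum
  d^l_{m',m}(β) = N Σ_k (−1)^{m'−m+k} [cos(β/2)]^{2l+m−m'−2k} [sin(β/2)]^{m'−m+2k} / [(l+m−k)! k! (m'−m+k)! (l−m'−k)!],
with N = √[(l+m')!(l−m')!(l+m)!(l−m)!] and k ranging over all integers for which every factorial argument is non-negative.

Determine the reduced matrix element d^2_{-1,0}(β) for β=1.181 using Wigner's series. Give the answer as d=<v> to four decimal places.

d=0.4305

d^2_{-1,0}(β=1.181) via Wigner's sum:
Half-angle: c=0.830662, s=0.556776. N=√(1·6·2·2)=4.898979
Admissible k: 1..2 (factorial args all ≥0)
  k=1: (−1)^0·4.8990/(2)·0.8307^3·0.5568^1 = +0.781682
  k=2: (−1)^1·4.8990/(2)·0.8307^1·0.5568^3 = -0.351190
d^2_{-1,0}(1.181) = +0.781682 -0.351190 = +0.430492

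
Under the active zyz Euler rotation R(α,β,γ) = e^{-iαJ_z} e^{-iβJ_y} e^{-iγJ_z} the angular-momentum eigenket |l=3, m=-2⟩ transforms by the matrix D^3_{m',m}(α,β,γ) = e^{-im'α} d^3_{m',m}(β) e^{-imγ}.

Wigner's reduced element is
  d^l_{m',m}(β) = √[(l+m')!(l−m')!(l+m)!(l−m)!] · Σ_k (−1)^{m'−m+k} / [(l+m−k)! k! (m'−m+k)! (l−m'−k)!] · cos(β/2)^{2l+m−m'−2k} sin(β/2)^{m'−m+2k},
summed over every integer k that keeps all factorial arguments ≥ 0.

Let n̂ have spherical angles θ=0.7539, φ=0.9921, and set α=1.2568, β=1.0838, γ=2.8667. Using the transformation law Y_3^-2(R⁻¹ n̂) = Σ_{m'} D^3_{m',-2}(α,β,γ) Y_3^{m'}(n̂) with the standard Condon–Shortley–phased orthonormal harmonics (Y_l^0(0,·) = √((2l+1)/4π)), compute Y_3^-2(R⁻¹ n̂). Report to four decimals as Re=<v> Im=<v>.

Need the full column D^3_{m',-2} for m'=−3..3 at α=1.2568, β=1.0838, γ=2.8667.
cos(β/2)=0.856730, sin(β/2)=0.515765
d^3_{-3,-2}: single k=1 term ⇒ +0.583106;  D = -0.581287-0.046030i
d^3_{-2,-2}: k∈[0..1] ⇒ +0.395426 -0.716555 = -0.321130;  D = +0.122986-0.296646i
d^3_{-1,-2}: k∈[0..1] ⇒ -0.752787 +0.545654 = -0.207133;  D = -0.157484-0.134547i
d^3_{0,-2}: k∈[0..1] ⇒ +0.784947 -0.284482 = +0.500465;  D = +0.426715-0.261495i
d^3_{1,-2}: k∈[0..1] ⇒ -0.545654 +0.098879 = -0.446775;  D = +0.104371+0.434413i
d^3_{2,-2}: k∈[0..1] ⇒ +0.259696 -0.018824 = +0.240872;  D = -0.240136-0.018819i
d^3_{3,-2}: single k=0 term ⇒ -0.076591;  D = +0.029275-0.070775i
Y_3^{m'}(θ=0.7539,φ=0.9921) and Σ D·Y over m':
  (-0.5813-0.0460i)·(-0.1320-0.0220i)  (+0.1230-0.2966i)·(-0.1402-0.3197i)  (-0.1575-0.1345i)·(+0.2005-0.3069i)  (+0.4267-0.2615i)·(-0.0932+0.0000i)  (+0.1044+0.4344i)·(-0.2005-0.3069i)  (-0.2401-0.0188i)·(-0.1402+0.3197i)  (+0.0293-0.0708i)·(+0.1320-0.0220i)
Y_3^-2(R⁻¹ n̂) = +0.005384-0.136367i

Re=0.0054 Im=-0.1364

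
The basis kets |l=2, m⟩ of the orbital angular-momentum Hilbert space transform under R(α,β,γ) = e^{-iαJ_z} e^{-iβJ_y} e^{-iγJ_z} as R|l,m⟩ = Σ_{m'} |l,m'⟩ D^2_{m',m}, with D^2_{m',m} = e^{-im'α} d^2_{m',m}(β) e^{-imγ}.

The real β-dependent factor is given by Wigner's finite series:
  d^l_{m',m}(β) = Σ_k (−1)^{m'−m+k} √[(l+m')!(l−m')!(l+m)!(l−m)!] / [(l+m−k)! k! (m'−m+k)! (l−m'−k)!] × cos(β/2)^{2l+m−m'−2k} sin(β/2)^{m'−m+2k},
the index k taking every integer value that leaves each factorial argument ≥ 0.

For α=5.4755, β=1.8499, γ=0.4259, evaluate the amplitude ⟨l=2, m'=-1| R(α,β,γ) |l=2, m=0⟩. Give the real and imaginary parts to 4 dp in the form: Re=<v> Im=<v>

Re=-0.2242 Im=0.2344

Split into d^2_{-1,0}(β=1.8499) × two z-phases.
Half-angle: c=0.601875, s=0.798591. N=√(1·6·2·2)=4.898979
Admissible k: 1..2 (factorial args all ≥0)
  k=1: (−1)^0·4.8990/(2)·0.6019^3·0.7986^1 = +0.426499
  k=2: (−1)^1·4.8990/(2)·0.6019^1·0.7986^3 = -0.750852
d^2_{-1,0}(1.8499) = +0.426499 -0.750852 = -0.324353
D = (+0.691173-0.722689i)·(-0.324353)·(+1.000000+0.000000i) = -0.224184+0.234407i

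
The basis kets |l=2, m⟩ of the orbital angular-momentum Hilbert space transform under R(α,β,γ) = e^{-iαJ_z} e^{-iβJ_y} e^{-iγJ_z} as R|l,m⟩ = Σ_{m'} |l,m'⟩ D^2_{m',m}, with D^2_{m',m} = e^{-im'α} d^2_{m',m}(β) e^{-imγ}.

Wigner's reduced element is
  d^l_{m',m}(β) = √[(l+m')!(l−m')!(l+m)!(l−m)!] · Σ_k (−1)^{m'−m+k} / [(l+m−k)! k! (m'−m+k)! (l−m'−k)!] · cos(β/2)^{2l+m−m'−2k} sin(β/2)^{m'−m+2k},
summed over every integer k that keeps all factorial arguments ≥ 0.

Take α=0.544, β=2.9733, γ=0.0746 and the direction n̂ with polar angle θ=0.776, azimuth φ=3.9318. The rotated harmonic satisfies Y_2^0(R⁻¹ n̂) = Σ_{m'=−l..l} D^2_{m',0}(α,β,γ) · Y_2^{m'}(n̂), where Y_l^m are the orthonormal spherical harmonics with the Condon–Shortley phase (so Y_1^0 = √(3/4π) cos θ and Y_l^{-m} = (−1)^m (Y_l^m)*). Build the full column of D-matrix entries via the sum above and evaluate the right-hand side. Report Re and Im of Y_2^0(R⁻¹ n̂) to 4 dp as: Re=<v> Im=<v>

Re=0.3168 Im=0.0000

Need the full column D^2_{m',0} for m'=−2..2 at α=0.544, β=2.9733, γ=0.0746.
cos(β/2)=0.084047, sin(β/2)=0.996462
d^2_{-2,0}: single k=2 term ⇒ +0.017181;  D = +0.007976+0.015217i
d^2_{-1,0}: k∈[1..2] ⇒ +0.001449 -0.203695 = -0.202246;  D = -0.173051-0.104675i
d^2_{0,0}: k∈[0..2] ⇒ +0.000050 -0.028056 +0.985922 = +0.957916;  D = +0.957916+0.000000i
d^2_{1,0}: k∈[0..1] ⇒ -0.001449 +0.203695 = +0.202246;  D = +0.173051-0.104675i
d^2_{2,0}: single k=0 term ⇒ +0.017181;  D = +0.007976-0.015217i
Y_2^{m'}(θ=0.776,φ=3.9318) and Σ D·Y over m':
  (+0.0080+0.0152i)·(-0.0018-0.1895i)  (-0.1731-0.1047i)·(-0.2718+0.2744i)  (+0.9579+0.0000i)·(+0.1666+0.0000i)  (+0.1731-0.1047i)·(+0.2718+0.2744i)  (+0.0080-0.0152i)·(-0.0018+0.1895i)
Y_2^0(R⁻¹ n̂) = +0.316821+0.000000i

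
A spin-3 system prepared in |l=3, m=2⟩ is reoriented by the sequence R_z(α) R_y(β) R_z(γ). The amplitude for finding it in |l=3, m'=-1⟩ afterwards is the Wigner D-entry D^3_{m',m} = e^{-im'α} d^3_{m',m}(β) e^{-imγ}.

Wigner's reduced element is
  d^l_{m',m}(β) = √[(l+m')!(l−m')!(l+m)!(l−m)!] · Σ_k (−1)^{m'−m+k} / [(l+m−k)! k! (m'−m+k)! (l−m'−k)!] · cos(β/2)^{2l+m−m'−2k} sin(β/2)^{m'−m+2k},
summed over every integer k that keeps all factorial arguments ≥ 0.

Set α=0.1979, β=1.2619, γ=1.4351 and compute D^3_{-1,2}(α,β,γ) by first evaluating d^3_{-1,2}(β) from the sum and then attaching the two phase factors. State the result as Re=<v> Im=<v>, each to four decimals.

Re=-0.4470 Im=-0.2266

D^3_{-1,2}(0.1979,1.2619,1.4351) = e^{-i·-1·0.1979}·d^3_{-1,2}(1.2619)·e^{-i·2·1.4351}. Compute d first:
c=cos(1.2619/2)=0.807467, s=sin(1.2619/2)=0.589912; N=√[2·24·120·1]=75.894664
Admissible k: 3..4 (factorial args all ≥0)
  k=3: (−1)^0·75.8947/(12)·0.8075^3·0.5899^3 = +0.683545
  k=4: (−1)^1·75.8947/(24)·0.8075^1·0.5899^5 = -0.182415
d^3_{-1,2}(1.2619) = +0.683545 -0.182415 = +0.501129
D = (+0.980482+0.196611i)·(+0.501129)·(-0.963398-0.268073i) = -0.446952-0.226639i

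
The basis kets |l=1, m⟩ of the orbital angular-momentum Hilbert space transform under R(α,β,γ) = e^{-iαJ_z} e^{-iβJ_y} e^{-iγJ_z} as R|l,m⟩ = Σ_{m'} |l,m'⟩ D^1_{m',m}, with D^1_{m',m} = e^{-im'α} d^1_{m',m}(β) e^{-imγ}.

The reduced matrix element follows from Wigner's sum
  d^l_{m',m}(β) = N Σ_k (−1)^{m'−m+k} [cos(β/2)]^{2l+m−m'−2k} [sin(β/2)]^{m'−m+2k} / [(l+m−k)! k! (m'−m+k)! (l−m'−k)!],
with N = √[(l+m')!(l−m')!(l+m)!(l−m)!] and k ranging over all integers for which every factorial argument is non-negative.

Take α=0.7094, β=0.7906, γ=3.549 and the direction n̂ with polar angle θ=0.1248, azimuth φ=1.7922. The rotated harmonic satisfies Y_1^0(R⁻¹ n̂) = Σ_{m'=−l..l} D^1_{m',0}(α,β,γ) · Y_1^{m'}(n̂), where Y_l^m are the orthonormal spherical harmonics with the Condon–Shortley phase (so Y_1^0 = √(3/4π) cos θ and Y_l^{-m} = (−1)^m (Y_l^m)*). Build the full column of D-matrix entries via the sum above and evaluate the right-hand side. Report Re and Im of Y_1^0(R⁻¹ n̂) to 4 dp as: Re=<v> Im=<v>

Re=0.3613 Im=0.0000

Need the full column D^1_{m',0} for m'=−1..1 at α=0.7094, β=0.7906, γ=3.549.
cos(β/2)=0.922881, sin(β/2)=0.385085
d^1_{-1,0}: single k=1 term ⇒ +0.502594;  D = +0.381345+0.327379i
d^1_{0,0}: k∈[0..1] ⇒ +0.851709 -0.148291 = +0.703419;  D = +0.703419+0.000000i
d^1_{1,0}: single k=0 term ⇒ -0.502594;  D = -0.381345+0.327379i
Y_1^{m'}(θ=0.1248,φ=1.7922) and Σ D·Y over m':
  (+0.3813+0.3274i)·(-0.0094-0.0420i)  (+0.7034+0.0000i)·(+0.4848+0.0000i)  (-0.3813+0.3274i)·(+0.0094-0.0420i)
Y_1^0(R⁻¹ n̂) = +0.361287+0.000000i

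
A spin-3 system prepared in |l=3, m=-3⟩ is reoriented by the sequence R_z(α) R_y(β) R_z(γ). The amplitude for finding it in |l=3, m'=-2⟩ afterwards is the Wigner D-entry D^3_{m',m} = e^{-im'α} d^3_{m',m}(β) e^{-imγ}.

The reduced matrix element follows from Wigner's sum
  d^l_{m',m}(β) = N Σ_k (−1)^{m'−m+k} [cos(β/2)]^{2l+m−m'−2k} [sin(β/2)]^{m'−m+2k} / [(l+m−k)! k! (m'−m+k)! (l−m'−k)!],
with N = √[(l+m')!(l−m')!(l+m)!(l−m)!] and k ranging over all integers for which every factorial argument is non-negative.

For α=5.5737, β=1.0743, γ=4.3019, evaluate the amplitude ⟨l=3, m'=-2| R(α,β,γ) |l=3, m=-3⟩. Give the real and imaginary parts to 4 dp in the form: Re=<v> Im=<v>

Re=-0.2768 Im=0.5174

Split into d^3_{-2,-3}(β=1.0743) × two z-phases.
c=cos(1.0743/2)=0.859170, s=sin(1.0743/2)=0.511689; N=√[1·120·1·720]=293.938769
The bounds max(0,m−m')=0 and min(l+m,l−m')=0 give 1 term
  k=0: (−1)^1·293.9388/(120)·0.8592^5·0.5117^1 = -0.586785
d^3_{-2,-3}(1.0743) = -0.586785
D = (+0.151243-0.988497i)·(-0.586785)·(+0.942978+0.332855i) = -0.276754+0.517420i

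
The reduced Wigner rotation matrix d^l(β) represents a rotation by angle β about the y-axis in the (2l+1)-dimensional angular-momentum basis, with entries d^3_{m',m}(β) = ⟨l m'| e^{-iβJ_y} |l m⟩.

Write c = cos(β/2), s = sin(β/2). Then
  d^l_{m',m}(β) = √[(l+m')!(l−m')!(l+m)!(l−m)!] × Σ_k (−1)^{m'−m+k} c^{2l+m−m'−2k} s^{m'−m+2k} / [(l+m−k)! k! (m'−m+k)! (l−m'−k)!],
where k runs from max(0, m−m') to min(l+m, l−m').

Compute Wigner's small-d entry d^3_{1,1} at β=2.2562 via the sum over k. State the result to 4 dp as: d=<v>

d^3_{1,1}(β=2.2562) via Wigner's sum:
With c≡cos(β/2)=0.428377 and s≡sin(β/2)=0.903600, N=[24·2·24·2]^{1/2}=48.000000
k: max(0,(1)−(1))=0 … min(3+(1),3−(1))=2
  k=0: (−1)^0·48.0000/(48)·0.4284^6·0.9036^0 = +0.006180
  k=1: (−1)^1·48.0000/(6)·0.4284^4·0.9036^2 = -0.219962
  k=2: (−1)^2·48.0000/(8)·0.4284^2·0.9036^4 = +0.734022
d^3_{1,1}(2.2562) = +0.006180 -0.219962 +0.734022 = +0.520239

d=0.5202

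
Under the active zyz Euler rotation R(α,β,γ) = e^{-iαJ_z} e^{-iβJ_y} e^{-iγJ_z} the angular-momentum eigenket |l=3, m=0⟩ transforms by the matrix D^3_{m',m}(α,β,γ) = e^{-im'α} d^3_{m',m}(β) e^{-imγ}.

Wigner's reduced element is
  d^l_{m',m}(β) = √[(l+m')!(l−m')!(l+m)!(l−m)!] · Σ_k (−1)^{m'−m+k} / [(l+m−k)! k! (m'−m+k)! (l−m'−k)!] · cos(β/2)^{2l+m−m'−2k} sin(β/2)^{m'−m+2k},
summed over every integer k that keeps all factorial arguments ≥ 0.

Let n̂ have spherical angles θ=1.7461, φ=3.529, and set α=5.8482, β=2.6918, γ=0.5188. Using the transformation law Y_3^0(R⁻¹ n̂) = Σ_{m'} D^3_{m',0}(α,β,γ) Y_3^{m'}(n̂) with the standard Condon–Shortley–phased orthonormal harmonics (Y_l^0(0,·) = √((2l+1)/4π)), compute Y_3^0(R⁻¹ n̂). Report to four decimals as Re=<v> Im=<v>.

Re=0.1458 Im=0.0000

Need the full column D^3_{m',0} for m'=−3..3 at α=5.8482, β=2.6918, γ=0.5188.
cos(β/2)=0.223005, sin(β/2)=0.974817
d^3_{-3,0}: single k=3 term ⇒ +0.045944;  D = +0.012070-0.044330i
d^3_{-2,0}: k∈[2..3] ⇒ +0.012873 -0.245971 = -0.233098;  D = -0.150313+0.178159i
d^3_{-1,0}: k∈[1..3] ⇒ +0.001862 -0.106765 +0.680020 = +0.575118;  D = +0.521561-0.242353i
d^3_{0,0}: k∈[0..3] ⇒ +0.000123 -0.021152 +0.404171 -0.858103 = -0.474960;  D = -0.474960+0.000000i
d^3_{1,0}: k∈[0..2] ⇒ -0.001862 +0.106765 -0.680020 = -0.575118;  D = -0.521561-0.242353i
d^3_{2,0}: k∈[0..1] ⇒ +0.012873 -0.245971 = -0.233098;  D = -0.150313-0.178159i
d^3_{3,0}: single k=0 term ⇒ -0.045944;  D = -0.012070-0.044330i
Y_3^{m'}(θ=1.7461,φ=3.529) and Σ D·Y over m':
  (+0.0121-0.0443i)·(-0.1583+0.3655i)  (-0.1503+0.1782i)·(-0.1235+0.1209i)  (+0.5216-0.2424i)·(+0.2498-0.1019i)  (-0.4750+0.0000i)·(+0.1854+0.0000i)  (-0.5216-0.2424i)·(-0.2498-0.1019i)  (-0.1503-0.1782i)·(-0.1235-0.1209i)  (-0.0121-0.0443i)·(+0.1583+0.3655i)
Y_3^0(R⁻¹ n̂) = +0.145792-0.000000i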